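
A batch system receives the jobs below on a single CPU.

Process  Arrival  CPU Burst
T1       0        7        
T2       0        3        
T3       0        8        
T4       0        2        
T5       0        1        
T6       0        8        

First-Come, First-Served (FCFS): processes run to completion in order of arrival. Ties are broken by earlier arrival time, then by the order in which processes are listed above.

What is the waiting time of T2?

7

Gantt: | T1 0-7 | T2 7-10 | T3 10-18 | T4 18-20 | T5 20-21 | T6 21-29 |
Completion: T1=7  T2=10  T3=18  T4=20  T5=21  T6=29
Turnaround (C−A): T1=7  T2=10  T3=18  T4=20  T5=21  T6=29
Waiting(T2) = turnaround − burst = 10 − 3 = 7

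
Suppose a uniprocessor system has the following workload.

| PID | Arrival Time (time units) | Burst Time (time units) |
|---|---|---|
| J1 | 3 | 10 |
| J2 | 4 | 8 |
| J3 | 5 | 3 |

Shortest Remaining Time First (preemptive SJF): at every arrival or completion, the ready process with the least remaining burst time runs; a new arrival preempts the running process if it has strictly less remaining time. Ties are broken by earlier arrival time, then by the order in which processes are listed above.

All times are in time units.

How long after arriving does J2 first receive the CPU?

0

Gantt: | idle 0-3 | J1 3-4 | J2 4-5 | J3 5-8 | J2 8-15 | J1 15-24 |
Completion: J1=24  J2=15  J3=8
Turnaround (C−A): J1=21  J2=11  J3=3
Response(J2) = first start − arrival = 4 − 4 = 0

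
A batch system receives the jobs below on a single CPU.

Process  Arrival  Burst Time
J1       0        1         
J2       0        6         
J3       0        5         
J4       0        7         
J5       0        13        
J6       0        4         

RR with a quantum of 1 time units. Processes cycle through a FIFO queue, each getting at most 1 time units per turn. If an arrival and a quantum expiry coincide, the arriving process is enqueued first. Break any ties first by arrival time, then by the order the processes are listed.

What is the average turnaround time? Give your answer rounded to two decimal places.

22.67

Timeline: | J1 0-1 | J2 1-2 | J3 2-3 | J4 3-4 | J5 4-5 | J6 5-6 | J2 6-7 | J3 7-8 | J4 8-9 | J5 9-10 | J6 10-11 | J2 11-12 | J3 12-13 | J4 13-14 | J5 14-15 | J6 15-16 | J2 16-17 | J3 17-18 | J4 18-19 | J5 19-20 | J6 20-21 | J2 21-22 | J3 22-23 | J4 23-24 | J5 24-25 | J2 25-26 | J4 26-27 | J5 27-28 | J4 28-29 | J5 29-36 |
Completion: J1=1  J2=26  J3=23  J4=29  J5=36  J6=21
Turnaround times: J1=1, J2=26, J3=23, J4=29, J5=36, J6=21
Average turnaround = (1+26+23+29+36+21) / 6 = 136/6 = 22.67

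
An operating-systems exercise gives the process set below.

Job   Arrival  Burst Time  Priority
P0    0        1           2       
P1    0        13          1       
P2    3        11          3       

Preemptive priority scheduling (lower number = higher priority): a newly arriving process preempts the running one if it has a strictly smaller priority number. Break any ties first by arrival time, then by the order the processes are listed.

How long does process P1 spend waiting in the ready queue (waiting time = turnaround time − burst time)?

Schedule: | P1 0-13 | P0 13-14 | P2 14-25 |
Completion: P0=14  P1=13  P2=25
Waiting(P1) = turnaround − burst = 13 − 13 = 0

0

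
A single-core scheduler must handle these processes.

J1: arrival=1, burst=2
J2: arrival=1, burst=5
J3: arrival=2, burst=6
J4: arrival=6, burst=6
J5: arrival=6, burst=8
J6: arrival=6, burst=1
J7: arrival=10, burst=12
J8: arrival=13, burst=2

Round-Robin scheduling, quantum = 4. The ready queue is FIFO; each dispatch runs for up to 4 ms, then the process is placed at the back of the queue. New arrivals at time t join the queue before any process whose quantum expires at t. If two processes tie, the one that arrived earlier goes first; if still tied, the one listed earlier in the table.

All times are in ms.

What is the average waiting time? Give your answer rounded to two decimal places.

15.25

Gantt: | idle 0-1 | J1 1-3 | J2 3-7 | J3 7-11 | J4 11-15 | J5 15-19 | J6 19-20 | J2 20-21 | J7 21-25 | J3 25-27 | J8 27-29 | J4 29-31 | J5 31-35 | J7 35-43 |
Completion: J1=3  J2=21  J3=27  J4=31  J5=35  J6=20  J7=43  J8=29
Turnaround (C−A): J1=2  J2=20  J3=25  J4=25  J5=29  J6=14  J7=33  J8=16
Waiting times: J1=0, J2=15, J3=19, J4=19, J5=21, J6=13, J7=21, J8=14
Average waiting = (0+15+19+19+21+13+21+14) / 8 = 122/8 = 15.25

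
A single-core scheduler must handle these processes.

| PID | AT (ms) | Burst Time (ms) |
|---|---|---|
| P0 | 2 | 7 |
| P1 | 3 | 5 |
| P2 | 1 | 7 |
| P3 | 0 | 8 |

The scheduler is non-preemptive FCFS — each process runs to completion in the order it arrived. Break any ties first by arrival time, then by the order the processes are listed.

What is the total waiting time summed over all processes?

39

Timeline: | P3 0-8 | P2 8-15 | P0 15-22 | P1 22-27 |
Completion: P0=22  P1=27  P2=15  P3=8
Waiting = turnaround − burst: P0=13, P1=19, P2=7, P3=0
Total waiting = 13 + 19 + 7 + 0 = 39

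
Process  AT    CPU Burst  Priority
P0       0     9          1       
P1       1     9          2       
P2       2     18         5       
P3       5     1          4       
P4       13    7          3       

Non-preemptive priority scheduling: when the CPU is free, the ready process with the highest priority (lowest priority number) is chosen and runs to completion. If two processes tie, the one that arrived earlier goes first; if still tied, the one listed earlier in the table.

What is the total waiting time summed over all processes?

57

Gantt: | P0 0-9 | P1 9-18 | P4 18-25 | P3 25-26 | P2 26-44 |
Completion: P0=9  P1=18  P2=44  P3=26  P4=25
Turnaround (C−A): P0=9  P1=17  P2=42  P3=21  P4=12
Waiting = turnaround − burst: P0=0, P1=8, P2=24, P3=20, P4=5
Total waiting = 0 + 8 + 24 + 20 + 5 = 57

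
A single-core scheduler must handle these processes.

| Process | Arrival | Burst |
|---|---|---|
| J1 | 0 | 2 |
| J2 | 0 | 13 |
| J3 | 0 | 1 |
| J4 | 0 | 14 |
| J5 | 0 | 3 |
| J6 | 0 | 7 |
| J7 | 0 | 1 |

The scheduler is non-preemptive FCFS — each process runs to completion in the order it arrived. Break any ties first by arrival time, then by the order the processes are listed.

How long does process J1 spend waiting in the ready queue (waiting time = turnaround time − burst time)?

Gantt: | J1 0-2 | J2 2-15 | J3 15-16 | J4 16-30 | J5 30-33 | J6 33-40 | J7 40-41 |
Completion: J1=2  J2=15  J3=16  J4=30  J5=33  J6=40  J7=41
Waiting(J1) = turnaround − burst = 2 − 2 = 0

0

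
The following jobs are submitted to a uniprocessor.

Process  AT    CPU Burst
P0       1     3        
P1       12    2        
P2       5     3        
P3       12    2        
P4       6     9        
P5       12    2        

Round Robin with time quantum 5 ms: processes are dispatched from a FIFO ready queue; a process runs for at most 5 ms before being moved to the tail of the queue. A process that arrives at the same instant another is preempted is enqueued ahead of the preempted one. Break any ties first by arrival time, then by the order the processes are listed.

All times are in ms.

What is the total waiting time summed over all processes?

17

Gantt: | idle 0-1 | P0 1-4 | idle 4-5 | P2 5-8 | P4 8-13 | P1 13-15 | P3 15-17 | P5 17-19 | P4 19-23 |
Completion: P0=4  P1=15  P2=8  P3=17  P4=23  P5=19
Turnaround (C−A): P0=3  P1=3  P2=3  P3=5  P4=17  P5=7
Waiting = turnaround − burst: P0=0, P1=1, P2=0, P3=3, P4=8, P5=5
Total waiting = 0 + 1 + 0 + 3 + 8 + 5 = 17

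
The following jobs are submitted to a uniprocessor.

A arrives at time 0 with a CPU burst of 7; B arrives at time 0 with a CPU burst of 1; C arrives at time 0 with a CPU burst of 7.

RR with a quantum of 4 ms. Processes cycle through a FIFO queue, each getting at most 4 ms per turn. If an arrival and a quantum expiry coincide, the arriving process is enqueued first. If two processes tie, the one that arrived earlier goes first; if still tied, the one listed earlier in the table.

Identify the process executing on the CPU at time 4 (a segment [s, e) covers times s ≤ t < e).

B

Gantt: | A 0-4 | B 4-5 | C 5-9 | A 9-12 | C 12-15 |
Completion: A=12  B=5  C=15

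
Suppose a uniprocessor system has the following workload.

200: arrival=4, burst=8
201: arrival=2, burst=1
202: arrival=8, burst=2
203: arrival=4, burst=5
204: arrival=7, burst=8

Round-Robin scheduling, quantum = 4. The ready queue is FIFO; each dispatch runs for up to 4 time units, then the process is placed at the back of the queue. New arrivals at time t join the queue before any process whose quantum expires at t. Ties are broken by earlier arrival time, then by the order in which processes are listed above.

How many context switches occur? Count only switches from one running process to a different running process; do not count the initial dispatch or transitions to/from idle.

Gantt: | idle 0-2 | 201 2-3 | idle 3-4 | 200 4-8 | 203 8-12 | 204 12-16 | 202 16-18 | 200 18-22 | 203 22-23 | 204 23-27 |
Completion: 200=22  201=3  202=18  203=23  204=27

6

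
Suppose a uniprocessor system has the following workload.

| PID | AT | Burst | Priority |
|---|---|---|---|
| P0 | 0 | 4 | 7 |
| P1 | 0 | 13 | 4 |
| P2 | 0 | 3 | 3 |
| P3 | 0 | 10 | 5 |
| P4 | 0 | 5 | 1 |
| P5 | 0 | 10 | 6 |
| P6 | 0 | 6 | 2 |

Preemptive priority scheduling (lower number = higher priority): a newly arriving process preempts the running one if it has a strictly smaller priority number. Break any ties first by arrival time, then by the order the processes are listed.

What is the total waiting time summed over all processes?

141

Schedule: | P4 0-5 | P6 5-11 | P2 11-14 | P1 14-27 | P3 27-37 | P5 37-47 | P0 47-51 |
Completion: P0=51  P1=27  P2=14  P3=37  P4=5  P5=47  P6=11
Waiting = turnaround − burst: P0=47, P1=14, P2=11, P3=27, P4=0, P5=37, P6=5
Total waiting = 47 + 14 + 11 + 27 + 0 + 37 + 5 = 141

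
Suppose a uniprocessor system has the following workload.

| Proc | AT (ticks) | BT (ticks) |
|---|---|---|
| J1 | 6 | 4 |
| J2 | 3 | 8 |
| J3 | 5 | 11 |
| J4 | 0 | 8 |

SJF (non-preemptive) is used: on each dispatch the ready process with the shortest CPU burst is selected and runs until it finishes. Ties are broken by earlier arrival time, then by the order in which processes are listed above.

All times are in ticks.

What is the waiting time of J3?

15

Gantt: | J4 0-8 | J1 8-12 | J2 12-20 | J3 20-31 |
Completion: J1=12  J2=20  J3=31  J4=8
Turnaround (C−A): J1=6  J2=17  J3=26  J4=8
Waiting(J3) = turnaround − burst = 26 − 11 = 15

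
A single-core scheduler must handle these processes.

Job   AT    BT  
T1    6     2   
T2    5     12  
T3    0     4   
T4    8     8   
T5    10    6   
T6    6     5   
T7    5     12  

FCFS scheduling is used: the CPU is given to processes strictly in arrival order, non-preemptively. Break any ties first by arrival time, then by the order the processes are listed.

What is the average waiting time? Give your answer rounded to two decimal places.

17.43

Schedule: | T3 0-4 | idle 4-5 | T2 5-17 | T7 17-29 | T1 29-31 | T6 31-36 | T4 36-44 | T5 44-50 |
Completion: T1=31  T2=17  T3=4  T4=44  T5=50  T6=36  T7=29
Waiting times: T1=23, T2=0, T3=0, T4=28, T5=34, T6=25, T7=12
Average waiting = (23+0+0+28+34+25+12) / 7 = 122/7 = 17.43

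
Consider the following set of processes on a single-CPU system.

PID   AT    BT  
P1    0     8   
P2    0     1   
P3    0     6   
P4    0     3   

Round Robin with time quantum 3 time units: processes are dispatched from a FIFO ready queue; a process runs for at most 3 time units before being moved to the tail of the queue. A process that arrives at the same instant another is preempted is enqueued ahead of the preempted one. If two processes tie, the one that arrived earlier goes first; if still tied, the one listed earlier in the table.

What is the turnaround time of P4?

10

Gantt: | P1 0-3 | P2 3-4 | P3 4-7 | P4 7-10 | P1 10-13 | P3 13-16 | P1 16-18 |
Completion: P1=18  P2=4  P3=16  P4=10
Turnaround (C−A): P1=18  P2=4  P3=16  P4=10
Turnaround(P4) = completion − arrival = 10 − 0 = 10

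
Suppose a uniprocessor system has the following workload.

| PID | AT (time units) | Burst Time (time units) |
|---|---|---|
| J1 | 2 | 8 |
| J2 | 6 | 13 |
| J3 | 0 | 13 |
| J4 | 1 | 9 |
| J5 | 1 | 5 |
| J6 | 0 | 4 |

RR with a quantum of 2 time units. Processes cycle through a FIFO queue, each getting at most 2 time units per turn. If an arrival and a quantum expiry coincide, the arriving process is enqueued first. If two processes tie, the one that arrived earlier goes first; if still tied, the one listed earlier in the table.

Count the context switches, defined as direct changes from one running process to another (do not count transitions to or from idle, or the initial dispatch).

26

Gantt: | J3 0-2 | J6 2-4 | J4 4-6 | J5 6-8 | J1 8-10 | J3 10-12 | J6 12-14 | J2 14-16 | J4 16-18 | J5 18-20 | J1 20-22 | J3 22-24 | J2 24-26 | J4 26-28 | J5 28-29 | J1 29-31 | J3 31-33 | J2 33-35 | J4 35-37 | J1 37-39 | J3 39-41 | J2 41-43 | J4 43-44 | J3 44-46 | J2 46-48 | J3 48-49 | J2 49-52 |
Completion: J1=39  J2=52  J3=49  J4=44  J5=29  J6=14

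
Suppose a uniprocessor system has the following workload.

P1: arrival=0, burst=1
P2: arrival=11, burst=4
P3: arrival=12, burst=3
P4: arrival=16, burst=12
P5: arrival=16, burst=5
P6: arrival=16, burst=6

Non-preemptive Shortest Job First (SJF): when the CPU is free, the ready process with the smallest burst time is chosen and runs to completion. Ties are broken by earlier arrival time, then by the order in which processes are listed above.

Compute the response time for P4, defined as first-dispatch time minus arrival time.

Schedule: | P1 0-1 | idle 1-11 | P2 11-15 | P3 15-18 | P5 18-23 | P6 23-29 | P4 29-41 |
Completion: P1=1  P2=15  P3=18  P4=41  P5=23  P6=29
Response(P4) = first start − arrival = 29 − 16 = 13

13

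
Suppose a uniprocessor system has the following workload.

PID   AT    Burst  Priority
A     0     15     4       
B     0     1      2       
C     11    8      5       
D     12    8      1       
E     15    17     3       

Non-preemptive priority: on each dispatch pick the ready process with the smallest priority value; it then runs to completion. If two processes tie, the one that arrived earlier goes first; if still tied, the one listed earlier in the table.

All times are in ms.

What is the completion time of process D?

Gantt: | B 0-1 | A 1-16 | D 16-24 | E 24-41 | C 41-49 |
Completion: A=16  B=1  C=49  D=24  E=41

24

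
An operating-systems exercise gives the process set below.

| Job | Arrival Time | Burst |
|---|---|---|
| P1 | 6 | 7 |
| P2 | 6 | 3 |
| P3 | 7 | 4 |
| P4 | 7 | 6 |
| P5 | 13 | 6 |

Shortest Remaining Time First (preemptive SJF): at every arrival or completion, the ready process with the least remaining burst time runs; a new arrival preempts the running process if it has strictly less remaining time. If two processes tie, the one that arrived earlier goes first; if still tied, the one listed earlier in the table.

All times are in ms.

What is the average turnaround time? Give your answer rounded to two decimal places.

11.80

Schedule: | idle 0-6 | P2 6-9 | P3 9-13 | P4 13-19 | P5 19-25 | P1 25-32 |
Completion: P1=32  P2=9  P3=13  P4=19  P5=25
Turnaround times: P1=26, P2=3, P3=6, P4=12, P5=12
Average turnaround = (26+3+6+12+12) / 5 = 59/5 = 11.80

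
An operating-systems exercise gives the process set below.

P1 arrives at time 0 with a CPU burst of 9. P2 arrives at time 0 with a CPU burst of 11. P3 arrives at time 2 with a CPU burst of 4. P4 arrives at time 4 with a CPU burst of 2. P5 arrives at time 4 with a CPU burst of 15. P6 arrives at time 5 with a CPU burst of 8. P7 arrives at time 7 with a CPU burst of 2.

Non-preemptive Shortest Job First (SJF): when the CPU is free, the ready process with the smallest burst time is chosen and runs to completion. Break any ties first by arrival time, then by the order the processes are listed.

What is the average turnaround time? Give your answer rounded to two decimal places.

Timeline: | P1 0-9 | P4 9-11 | P7 11-13 | P3 13-17 | P6 17-25 | P2 25-36 | P5 36-51 |
Completion: P1=9  P2=36  P3=17  P4=11  P5=51  P6=25  P7=13
Turnaround times: P1=9, P2=36, P3=15, P4=7, P5=47, P6=20, P7=6
Average turnaround = (9+36+15+7+47+20+6) / 7 = 140/7 = 20.00

20.00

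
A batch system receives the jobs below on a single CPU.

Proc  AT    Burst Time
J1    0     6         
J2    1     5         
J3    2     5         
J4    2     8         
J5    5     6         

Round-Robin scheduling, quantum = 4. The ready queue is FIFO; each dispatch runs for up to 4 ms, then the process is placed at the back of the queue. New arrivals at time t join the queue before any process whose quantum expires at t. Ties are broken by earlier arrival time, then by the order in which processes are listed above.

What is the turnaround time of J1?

18

Timeline: | J1 0-4 | J2 4-8 | J3 8-12 | J4 12-16 | J1 16-18 | J5 18-22 | J2 22-23 | J3 23-24 | J4 24-28 | J5 28-30 |
Completion: J1=18  J2=23  J3=24  J4=28  J5=30
Turnaround(J1) = completion − arrival = 18 − 0 = 18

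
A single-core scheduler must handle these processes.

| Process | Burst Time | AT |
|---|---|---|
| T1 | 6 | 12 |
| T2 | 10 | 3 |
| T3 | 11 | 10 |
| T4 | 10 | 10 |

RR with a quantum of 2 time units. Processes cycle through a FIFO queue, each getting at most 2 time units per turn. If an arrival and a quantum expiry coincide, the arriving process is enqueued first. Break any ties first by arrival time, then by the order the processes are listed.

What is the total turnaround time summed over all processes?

Gantt: | idle 0-3 | T2 3-11 | T3 11-13 | T4 13-15 | T2 15-17 | T1 17-19 | T3 19-21 | T4 21-23 | T1 23-25 | T3 25-27 | T4 27-29 | T1 29-31 | T3 31-33 | T4 33-35 | T3 35-37 | T4 37-39 | T3 39-40 |
Completion: T1=31  T2=17  T3=40  T4=39
Turnaround (C−A): T1=19  T2=14  T3=30  T4=29
Turnaround = completion − arrival: T1=19, T2=14, T3=30, T4=29
Total turnaround = 19 + 14 + 30 + 29 = 92

92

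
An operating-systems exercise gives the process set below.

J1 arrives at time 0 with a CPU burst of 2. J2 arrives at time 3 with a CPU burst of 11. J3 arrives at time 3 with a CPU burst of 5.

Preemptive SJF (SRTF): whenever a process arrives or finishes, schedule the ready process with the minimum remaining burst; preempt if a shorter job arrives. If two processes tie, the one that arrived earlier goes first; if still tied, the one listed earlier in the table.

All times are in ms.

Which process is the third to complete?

Schedule: | J1 0-2 | idle 2-3 | J3 3-8 | J2 8-19 |
Completion: J1=2  J2=19  J3=8
Turnaround (C−A): J1=2  J2=16  J3=5
Finish order: J1 → J3 → J2

J2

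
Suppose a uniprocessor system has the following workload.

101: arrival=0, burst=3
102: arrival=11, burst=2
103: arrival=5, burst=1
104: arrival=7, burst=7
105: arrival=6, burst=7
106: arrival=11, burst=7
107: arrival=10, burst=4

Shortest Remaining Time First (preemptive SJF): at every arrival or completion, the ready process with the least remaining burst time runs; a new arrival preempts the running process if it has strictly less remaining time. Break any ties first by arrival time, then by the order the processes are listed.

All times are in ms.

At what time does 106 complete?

33

Timeline: | 101 0-3 | idle 3-5 | 103 5-6 | 105 6-13 | 102 13-15 | 107 15-19 | 104 19-26 | 106 26-33 |
Completion: 101=3  102=15  103=6  104=26  105=13  106=33  107=19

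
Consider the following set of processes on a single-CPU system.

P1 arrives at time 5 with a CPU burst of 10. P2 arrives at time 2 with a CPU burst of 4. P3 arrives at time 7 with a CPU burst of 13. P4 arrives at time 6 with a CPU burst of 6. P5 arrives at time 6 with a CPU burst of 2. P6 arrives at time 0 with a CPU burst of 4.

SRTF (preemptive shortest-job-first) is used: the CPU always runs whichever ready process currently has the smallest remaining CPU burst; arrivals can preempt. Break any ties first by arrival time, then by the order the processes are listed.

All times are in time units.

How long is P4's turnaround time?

Gantt: | P6 0-4 | P2 4-8 | P5 8-10 | P4 10-16 | P1 16-26 | P3 26-39 |
Completion: P1=26  P2=8  P3=39  P4=16  P5=10  P6=4
Turnaround (C−A): P1=21  P2=6  P3=32  P4=10  P5=4  P6=4
Turnaround(P4) = completion − arrival = 16 − 6 = 10

10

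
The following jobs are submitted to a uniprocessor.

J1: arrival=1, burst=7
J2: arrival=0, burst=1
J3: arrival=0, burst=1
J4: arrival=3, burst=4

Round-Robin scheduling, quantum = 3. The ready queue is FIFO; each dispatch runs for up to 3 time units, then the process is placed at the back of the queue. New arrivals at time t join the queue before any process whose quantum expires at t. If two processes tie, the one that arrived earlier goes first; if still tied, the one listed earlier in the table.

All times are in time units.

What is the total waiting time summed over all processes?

Schedule: | J2 0-1 | J3 1-2 | J1 2-5 | J4 5-8 | J1 8-11 | J4 11-12 | J1 12-13 |
Completion: J1=13  J2=1  J3=2  J4=12
Waiting = turnaround − burst: J1=5, J2=0, J3=1, J4=5
Total waiting = 5 + 0 + 1 + 5 = 11

11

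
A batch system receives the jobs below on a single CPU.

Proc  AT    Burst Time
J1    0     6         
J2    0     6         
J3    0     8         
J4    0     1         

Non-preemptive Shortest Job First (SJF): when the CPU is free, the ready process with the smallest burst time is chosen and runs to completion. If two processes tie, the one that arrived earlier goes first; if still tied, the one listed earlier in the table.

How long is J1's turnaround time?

7

Gantt: | J4 0-1 | J1 1-7 | J2 7-13 | J3 13-21 |
Completion: J1=7  J2=13  J3=21  J4=1
Turnaround(J1) = completion − arrival = 7 − 0 = 7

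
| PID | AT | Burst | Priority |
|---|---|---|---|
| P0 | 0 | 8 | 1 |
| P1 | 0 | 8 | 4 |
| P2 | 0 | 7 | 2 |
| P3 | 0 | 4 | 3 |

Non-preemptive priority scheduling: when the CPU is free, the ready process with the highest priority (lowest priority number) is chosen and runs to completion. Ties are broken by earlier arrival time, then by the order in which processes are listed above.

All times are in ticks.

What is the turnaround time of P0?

Gantt: | P0 0-8 | P2 8-15 | P3 15-19 | P1 19-27 |
Completion: P0=8  P1=27  P2=15  P3=19
Turnaround (C−A): P0=8  P1=27  P2=15  P3=19
Turnaround(P0) = completion − arrival = 8 − 0 = 8

8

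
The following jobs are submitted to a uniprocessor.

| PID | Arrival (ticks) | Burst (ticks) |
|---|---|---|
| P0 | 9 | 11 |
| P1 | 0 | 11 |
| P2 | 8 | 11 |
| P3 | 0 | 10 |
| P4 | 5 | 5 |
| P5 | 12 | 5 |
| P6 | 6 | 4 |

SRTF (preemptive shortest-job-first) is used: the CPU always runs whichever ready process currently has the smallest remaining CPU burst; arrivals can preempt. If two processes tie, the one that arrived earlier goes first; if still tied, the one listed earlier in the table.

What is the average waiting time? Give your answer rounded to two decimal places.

15.43

Gantt: | P3 0-10 | P6 10-14 | P4 14-19 | P5 19-24 | P1 24-35 | P2 35-46 | P0 46-57 |
Completion: P0=57  P1=35  P2=46  P3=10  P4=19  P5=24  P6=14
Turnaround (C−A): P0=48  P1=35  P2=38  P3=10  P4=14  P5=12  P6=8
Waiting times: P0=37, P1=24, P2=27, P3=0, P4=9, P5=7, P6=4
Average waiting = (37+24+27+0+9+7+4) / 7 = 108/7 = 15.43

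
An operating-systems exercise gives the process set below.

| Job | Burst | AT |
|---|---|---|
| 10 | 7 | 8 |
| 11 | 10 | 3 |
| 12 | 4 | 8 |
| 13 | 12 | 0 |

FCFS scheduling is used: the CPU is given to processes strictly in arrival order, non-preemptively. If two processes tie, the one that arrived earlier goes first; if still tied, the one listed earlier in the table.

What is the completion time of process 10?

29

Gantt: | 13 0-12 | 11 12-22 | 10 22-29 | 12 29-33 |
Completion: 10=29  11=22  12=33  13=12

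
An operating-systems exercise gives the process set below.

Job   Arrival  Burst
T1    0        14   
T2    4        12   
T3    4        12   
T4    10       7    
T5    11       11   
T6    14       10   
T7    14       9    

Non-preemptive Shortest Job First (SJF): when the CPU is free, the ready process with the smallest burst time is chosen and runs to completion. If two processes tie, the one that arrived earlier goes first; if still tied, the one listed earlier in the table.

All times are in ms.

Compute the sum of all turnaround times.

237

Timeline: | T1 0-14 | T4 14-21 | T7 21-30 | T6 30-40 | T5 40-51 | T2 51-63 | T3 63-75 |
Completion: T1=14  T2=63  T3=75  T4=21  T5=51  T6=40  T7=30
Turnaround = completion − arrival: T1=14, T2=59, T3=71, T4=11, T5=40, T6=26, T7=16
Total turnaround = 14 + 59 + 71 + 11 + 40 + 26 + 16 = 237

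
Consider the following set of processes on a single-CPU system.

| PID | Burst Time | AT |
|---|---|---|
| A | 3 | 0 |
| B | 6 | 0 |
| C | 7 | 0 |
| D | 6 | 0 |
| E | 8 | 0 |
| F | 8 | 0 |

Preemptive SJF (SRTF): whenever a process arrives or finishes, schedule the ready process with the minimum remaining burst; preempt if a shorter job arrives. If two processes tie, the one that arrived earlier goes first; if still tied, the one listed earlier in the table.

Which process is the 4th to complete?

Gantt: | A 0-3 | B 3-9 | D 9-15 | C 15-22 | E 22-30 | F 30-38 |
Completion: A=3  B=9  C=22  D=15  E=30  F=38
Turnaround (C−A): A=3  B=9  C=22  D=15  E=30  F=38
Finish order: A → B → D → C → E → F

C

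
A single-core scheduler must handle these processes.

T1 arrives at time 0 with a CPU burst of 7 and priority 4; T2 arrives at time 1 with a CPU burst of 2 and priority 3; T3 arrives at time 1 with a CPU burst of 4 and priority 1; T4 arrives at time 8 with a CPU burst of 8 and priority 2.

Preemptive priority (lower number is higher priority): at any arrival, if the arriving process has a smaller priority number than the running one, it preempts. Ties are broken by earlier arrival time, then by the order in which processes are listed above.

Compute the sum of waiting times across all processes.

Timeline: | T1 0-1 | T3 1-5 | T2 5-7 | T1 7-8 | T4 8-16 | T1 16-21 |
Completion: T1=21  T2=7  T3=5  T4=16
Waiting = turnaround − burst: T1=14, T2=4, T3=0, T4=0
Total waiting = 14 + 4 + 0 + 0 = 18

18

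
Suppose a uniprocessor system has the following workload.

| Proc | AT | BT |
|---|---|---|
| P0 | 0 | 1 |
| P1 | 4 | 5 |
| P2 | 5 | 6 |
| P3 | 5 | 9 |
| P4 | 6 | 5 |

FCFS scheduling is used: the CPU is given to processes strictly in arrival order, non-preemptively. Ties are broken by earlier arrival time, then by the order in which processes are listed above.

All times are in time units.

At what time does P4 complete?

29

Schedule: | P0 0-1 | idle 1-4 | P1 4-9 | P2 9-15 | P3 15-24 | P4 24-29 |
Completion: P0=1  P1=9  P2=15  P3=24  P4=29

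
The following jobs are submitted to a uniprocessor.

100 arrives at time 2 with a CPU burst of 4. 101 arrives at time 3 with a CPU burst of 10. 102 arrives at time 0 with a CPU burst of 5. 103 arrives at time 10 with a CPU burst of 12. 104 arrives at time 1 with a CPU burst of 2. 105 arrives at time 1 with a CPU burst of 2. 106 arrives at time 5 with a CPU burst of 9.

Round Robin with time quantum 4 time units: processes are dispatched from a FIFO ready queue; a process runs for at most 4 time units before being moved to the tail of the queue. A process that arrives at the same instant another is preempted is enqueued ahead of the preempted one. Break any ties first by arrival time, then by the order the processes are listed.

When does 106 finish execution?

40

Schedule: | 102 0-4 | 104 4-6 | 105 6-8 | 100 8-12 | 101 12-16 | 102 16-17 | 106 17-21 | 103 21-25 | 101 25-29 | 106 29-33 | 103 33-37 | 101 37-39 | 106 39-40 | 103 40-44 |
Completion: 100=12  101=39  102=17  103=44  104=6  105=8  106=40
Turnaround (C−A): 100=10  101=36  102=17  103=34  104=5  105=7  106=35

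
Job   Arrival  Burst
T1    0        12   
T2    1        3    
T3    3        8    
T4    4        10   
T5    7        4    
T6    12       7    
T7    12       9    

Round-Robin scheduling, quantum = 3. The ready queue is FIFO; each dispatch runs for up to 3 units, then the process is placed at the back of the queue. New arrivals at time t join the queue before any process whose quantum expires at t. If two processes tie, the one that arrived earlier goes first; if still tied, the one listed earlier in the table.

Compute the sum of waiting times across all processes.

Timeline: | T1 0-3 | T2 3-6 | T3 6-9 | T1 9-12 | T4 12-15 | T5 15-18 | T3 18-21 | T6 21-24 | T7 24-27 | T1 27-30 | T4 30-33 | T5 33-34 | T3 34-36 | T6 36-39 | T7 39-42 | T1 42-45 | T4 45-48 | T6 48-49 | T7 49-52 | T4 52-53 |
Completion: T1=45  T2=6  T3=36  T4=53  T5=34  T6=49  T7=52
Turnaround (C−A): T1=45  T2=5  T3=33  T4=49  T5=27  T6=37  T7=40
Waiting = turnaround − burst: T1=33, T2=2, T3=25, T4=39, T5=23, T6=30, T7=31
Total waiting = 33 + 2 + 25 + 39 + 23 + 30 + 31 = 183

183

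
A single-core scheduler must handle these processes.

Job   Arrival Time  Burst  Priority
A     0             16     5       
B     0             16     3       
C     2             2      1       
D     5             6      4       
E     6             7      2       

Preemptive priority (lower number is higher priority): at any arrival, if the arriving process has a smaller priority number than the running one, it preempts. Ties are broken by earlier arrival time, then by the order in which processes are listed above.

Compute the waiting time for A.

Schedule: | B 0-2 | C 2-4 | B 4-6 | E 6-13 | B 13-25 | D 25-31 | A 31-47 |
Completion: A=47  B=25  C=4  D=31  E=13
Turnaround (C−A): A=47  B=25  C=2  D=26  E=7
Waiting(A) = turnaround − burst = 47 − 16 = 31

31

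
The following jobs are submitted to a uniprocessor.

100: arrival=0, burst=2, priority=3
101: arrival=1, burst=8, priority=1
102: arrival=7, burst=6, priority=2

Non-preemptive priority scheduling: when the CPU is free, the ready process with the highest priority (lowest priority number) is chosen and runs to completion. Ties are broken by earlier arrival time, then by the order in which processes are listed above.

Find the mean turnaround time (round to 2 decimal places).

Schedule: | 100 0-2 | 101 2-10 | 102 10-16 |
Completion: 100=2  101=10  102=16
Turnaround times: 100=2, 101=9, 102=9
Average turnaround = (2+9+9) / 3 = 20/3 = 6.67

6.67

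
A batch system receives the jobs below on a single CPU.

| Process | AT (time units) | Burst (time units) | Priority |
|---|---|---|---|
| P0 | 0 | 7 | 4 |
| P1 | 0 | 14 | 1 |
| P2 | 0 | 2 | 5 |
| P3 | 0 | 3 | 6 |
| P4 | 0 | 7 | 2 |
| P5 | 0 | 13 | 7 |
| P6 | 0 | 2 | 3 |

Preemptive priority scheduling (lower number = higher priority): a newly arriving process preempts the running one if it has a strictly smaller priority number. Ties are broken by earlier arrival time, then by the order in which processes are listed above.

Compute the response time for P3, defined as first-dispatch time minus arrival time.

Schedule: | P1 0-14 | P4 14-21 | P6 21-23 | P0 23-30 | P2 30-32 | P3 32-35 | P5 35-48 |
Completion: P0=30  P1=14  P2=32  P3=35  P4=21  P5=48  P6=23
Turnaround (C−A): P0=30  P1=14  P2=32  P3=35  P4=21  P5=48  P6=23
Response(P3) = first start − arrival = 32 − 0 = 32

32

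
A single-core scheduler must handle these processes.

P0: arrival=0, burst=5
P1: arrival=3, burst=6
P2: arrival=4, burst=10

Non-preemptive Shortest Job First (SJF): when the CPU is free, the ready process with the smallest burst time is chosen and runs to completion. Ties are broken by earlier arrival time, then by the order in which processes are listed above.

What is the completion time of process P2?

21

Gantt: | P0 0-5 | P1 5-11 | P2 11-21 |
Completion: P0=5  P1=11  P2=21
Turnaround (C−A): P0=5  P1=8  P2=17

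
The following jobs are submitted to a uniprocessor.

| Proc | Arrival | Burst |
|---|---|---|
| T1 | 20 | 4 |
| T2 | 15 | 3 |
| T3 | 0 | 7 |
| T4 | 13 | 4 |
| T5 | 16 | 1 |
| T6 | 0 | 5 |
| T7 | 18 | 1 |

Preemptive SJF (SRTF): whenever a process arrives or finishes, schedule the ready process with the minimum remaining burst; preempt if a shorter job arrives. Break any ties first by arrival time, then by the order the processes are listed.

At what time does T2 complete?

Schedule: | T6 0-5 | T3 5-12 | idle 12-13 | T4 13-17 | T5 17-18 | T7 18-19 | T2 19-22 | T1 22-26 |
Completion: T1=26  T2=22  T3=12  T4=17  T5=18  T6=5  T7=19

22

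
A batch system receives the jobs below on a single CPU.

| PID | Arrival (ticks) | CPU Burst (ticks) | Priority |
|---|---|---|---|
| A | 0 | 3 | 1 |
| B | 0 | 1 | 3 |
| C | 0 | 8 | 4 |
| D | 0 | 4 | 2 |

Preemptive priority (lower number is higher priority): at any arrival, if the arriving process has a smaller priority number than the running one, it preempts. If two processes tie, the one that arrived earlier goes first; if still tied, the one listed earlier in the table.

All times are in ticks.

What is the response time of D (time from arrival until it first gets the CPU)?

3

Schedule: | A 0-3 | D 3-7 | B 7-8 | C 8-16 |
Completion: A=3  B=8  C=16  D=7
Turnaround (C−A): A=3  B=8  C=16  D=7
Response(D) = first start − arrival = 3 − 0 = 3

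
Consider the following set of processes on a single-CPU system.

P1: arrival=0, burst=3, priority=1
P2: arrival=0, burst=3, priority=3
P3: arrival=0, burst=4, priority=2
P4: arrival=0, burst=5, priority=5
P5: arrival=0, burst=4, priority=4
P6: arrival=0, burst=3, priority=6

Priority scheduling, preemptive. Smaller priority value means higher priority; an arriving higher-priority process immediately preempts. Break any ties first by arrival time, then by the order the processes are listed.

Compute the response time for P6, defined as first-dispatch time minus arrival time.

Timeline: | P1 0-3 | P3 3-7 | P2 7-10 | P5 10-14 | P4 14-19 | P6 19-22 |
Completion: P1=3  P2=10  P3=7  P4=19  P5=14  P6=22
Turnaround (C−A): P1=3  P2=10  P3=7  P4=19  P5=14  P6=22
Response(P6) = first start − arrival = 19 − 0 = 19

19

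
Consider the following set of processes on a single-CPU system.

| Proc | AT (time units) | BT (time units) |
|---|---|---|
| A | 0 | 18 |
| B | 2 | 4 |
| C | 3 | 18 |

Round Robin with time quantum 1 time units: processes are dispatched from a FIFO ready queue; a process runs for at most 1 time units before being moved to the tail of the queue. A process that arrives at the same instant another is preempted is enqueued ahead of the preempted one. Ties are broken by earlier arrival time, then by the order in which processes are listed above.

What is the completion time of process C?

Schedule: | A 0-2 | B 2-3 | A 3-4 | C 4-5 | B 5-6 | A 6-7 | C 7-8 | B 8-9 | A 9-10 | C 10-11 | B 11-12 | A 12-13 | C 13-14 | A 14-15 | C 15-16 | A 16-17 | C 17-18 | A 18-19 | C 19-20 | A 20-21 | C 21-22 | A 22-23 | C 23-24 | A 24-25 | C 25-26 | A 26-27 | C 27-28 | A 28-29 | C 29-30 | A 30-31 | C 31-32 | A 32-33 | C 33-34 | A 34-35 | C 35-36 | A 36-37 | C 37-40 |
Completion: A=37  B=12  C=40
Turnaround (C−A): A=37  B=10  C=37

40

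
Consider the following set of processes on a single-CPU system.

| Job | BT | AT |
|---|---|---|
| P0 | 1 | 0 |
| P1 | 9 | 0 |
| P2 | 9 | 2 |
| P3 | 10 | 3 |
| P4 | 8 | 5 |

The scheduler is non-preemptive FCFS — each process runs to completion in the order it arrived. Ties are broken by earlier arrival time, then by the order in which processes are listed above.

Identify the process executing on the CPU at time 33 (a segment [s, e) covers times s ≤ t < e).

Schedule: | P0 0-1 | P1 1-10 | P2 10-19 | P3 19-29 | P4 29-37 |
Completion: P0=1  P1=10  P2=19  P3=29  P4=37
Turnaround (C−A): P0=1  P1=10  P2=17  P3=26  P4=32

P4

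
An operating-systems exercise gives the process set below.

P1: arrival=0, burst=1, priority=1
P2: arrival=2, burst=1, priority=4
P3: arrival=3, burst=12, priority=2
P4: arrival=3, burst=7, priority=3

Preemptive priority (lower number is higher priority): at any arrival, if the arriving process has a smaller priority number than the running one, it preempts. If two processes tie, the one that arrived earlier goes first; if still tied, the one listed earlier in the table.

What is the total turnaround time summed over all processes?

Gantt: | P1 0-1 | idle 1-2 | P2 2-3 | P3 3-15 | P4 15-22 |
Completion: P1=1  P2=3  P3=15  P4=22
Turnaround (C−A): P1=1  P2=1  P3=12  P4=19
Turnaround = completion − arrival: P1=1, P2=1, P3=12, P4=19
Total turnaround = 1 + 1 + 12 + 19 = 33

33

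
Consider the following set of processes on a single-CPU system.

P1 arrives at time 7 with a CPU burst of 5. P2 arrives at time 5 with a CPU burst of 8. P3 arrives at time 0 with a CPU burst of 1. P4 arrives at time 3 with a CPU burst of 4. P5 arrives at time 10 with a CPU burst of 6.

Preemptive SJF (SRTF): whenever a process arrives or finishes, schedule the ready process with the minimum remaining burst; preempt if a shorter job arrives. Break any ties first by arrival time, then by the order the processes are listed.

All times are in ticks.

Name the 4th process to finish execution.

Schedule: | P3 0-1 | idle 1-3 | P4 3-7 | P1 7-12 | P5 12-18 | P2 18-26 |
Completion: P1=12  P2=26  P3=1  P4=7  P5=18
Turnaround (C−A): P1=5  P2=21  P3=1  P4=4  P5=8
Finish order: P3 → P4 → P1 → P5 → P2

P5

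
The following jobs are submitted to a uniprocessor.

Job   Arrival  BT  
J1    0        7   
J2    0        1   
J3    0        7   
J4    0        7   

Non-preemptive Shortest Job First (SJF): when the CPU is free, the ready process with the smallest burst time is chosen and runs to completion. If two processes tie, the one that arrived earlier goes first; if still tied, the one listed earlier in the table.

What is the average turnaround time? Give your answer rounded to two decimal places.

11.50

Timeline: | J2 0-1 | J1 1-8 | J3 8-15 | J4 15-22 |
Completion: J1=8  J2=1  J3=15  J4=22
Turnaround (C−A): J1=8  J2=1  J3=15  J4=22
Turnaround times: J1=8, J2=1, J3=15, J4=22
Average turnaround = (8+1+15+22) / 4 = 46/4 = 11.50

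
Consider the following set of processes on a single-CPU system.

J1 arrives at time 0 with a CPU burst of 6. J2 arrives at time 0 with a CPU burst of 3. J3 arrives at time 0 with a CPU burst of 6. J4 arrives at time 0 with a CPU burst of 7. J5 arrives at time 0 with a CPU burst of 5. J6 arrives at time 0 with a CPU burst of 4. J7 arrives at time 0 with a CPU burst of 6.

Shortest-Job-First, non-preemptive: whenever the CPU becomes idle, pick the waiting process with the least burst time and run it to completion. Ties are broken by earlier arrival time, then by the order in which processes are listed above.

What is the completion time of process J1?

18

Timeline: | J2 0-3 | J6 3-7 | J5 7-12 | J1 12-18 | J3 18-24 | J7 24-30 | J4 30-37 |
Completion: J1=18  J2=3  J3=24  J4=37  J5=12  J6=7  J7=30
Turnaround (C−A): J1=18  J2=3  J3=24  J4=37  J5=12  J6=7  J7=30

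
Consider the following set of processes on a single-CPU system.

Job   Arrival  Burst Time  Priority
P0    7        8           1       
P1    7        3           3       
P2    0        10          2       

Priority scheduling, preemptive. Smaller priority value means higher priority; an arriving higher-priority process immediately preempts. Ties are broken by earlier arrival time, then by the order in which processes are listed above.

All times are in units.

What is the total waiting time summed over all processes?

Schedule: | P2 0-7 | P0 7-15 | P2 15-18 | P1 18-21 |
Completion: P0=15  P1=21  P2=18
Turnaround (C−A): P0=8  P1=14  P2=18
Waiting = turnaround − burst: P0=0, P1=11, P2=8
Total waiting = 0 + 11 + 8 = 19

19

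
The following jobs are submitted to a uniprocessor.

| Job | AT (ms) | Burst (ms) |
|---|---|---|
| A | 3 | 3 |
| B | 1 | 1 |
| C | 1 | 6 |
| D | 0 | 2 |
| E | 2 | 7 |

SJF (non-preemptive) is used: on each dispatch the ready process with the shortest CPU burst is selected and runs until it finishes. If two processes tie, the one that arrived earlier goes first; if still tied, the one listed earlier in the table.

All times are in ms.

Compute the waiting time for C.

Schedule: | D 0-2 | B 2-3 | A 3-6 | C 6-12 | E 12-19 |
Completion: A=6  B=3  C=12  D=2  E=19
Turnaround (C−A): A=3  B=2  C=11  D=2  E=17
Waiting(C) = turnaround − burst = 11 − 6 = 5

5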